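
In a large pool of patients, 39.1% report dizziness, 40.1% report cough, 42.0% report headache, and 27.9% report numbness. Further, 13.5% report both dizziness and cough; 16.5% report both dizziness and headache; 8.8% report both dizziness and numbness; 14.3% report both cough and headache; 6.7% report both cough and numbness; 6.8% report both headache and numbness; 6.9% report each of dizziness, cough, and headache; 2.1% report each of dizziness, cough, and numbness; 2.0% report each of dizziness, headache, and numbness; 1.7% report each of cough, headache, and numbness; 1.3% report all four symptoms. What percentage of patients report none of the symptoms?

6.1%

P(≥1) = 39.1 + 40.1 + 42.0 + 27.9 − 13.5 − 16.5 − 8.8 − 14.3 − 6.7 − 6.8 + 6.9 + 2.1 + 2.0 + 1.7 − 1.3 = 93.9%
P(none) = 100% − 93.9% = 6.1%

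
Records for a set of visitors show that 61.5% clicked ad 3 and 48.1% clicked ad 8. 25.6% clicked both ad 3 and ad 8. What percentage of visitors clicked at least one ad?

84.0%

Apply inclusion-exclusion:
P(≥1) = 61.5 + 48.1 − 25.6 = 84.0%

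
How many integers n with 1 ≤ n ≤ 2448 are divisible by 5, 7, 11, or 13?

1040

489 + 349 + 222 + 188 − 69 − 44 − 37 − 31 − 26 − 17 + 6 + 5 + 3 + 2 − 0 = 1040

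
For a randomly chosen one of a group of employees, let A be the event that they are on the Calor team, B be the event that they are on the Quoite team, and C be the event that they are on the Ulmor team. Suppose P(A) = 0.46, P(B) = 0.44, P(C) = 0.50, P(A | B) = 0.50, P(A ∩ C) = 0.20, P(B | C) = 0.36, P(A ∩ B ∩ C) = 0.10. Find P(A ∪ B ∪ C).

P(A ∩ B) = P(B)·P(A|B) = 0.44 × 0.50 = 0.22
P(B ∩ C) = P(C)·P(B|C) = 0.50 × 0.36 = 0.18
Apply inclusion-exclusion:
P(A ∪ B ∪ C) = 0.46 + 0.44 + 0.50 − 0.22 − 0.20 − 0.18 + 0.10 = 0.90

0.90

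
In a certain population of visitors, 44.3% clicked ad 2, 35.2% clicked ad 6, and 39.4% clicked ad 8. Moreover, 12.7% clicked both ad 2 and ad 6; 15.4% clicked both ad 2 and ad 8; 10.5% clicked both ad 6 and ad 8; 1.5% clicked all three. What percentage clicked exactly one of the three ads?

46.2%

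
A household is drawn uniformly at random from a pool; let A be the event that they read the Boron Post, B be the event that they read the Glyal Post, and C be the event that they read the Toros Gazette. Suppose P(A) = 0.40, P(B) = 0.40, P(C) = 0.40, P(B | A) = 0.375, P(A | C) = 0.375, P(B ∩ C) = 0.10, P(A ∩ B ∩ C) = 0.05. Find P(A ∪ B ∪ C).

P(A ∩ B) = P(A)·P(B|A) = 0.40 × 0.375 = 0.15
P(A ∩ C) = P(C)·P(A|C) = 0.40 × 0.375 = 0.15
Inclusion–exclusion gives
P(A ∪ B ∪ C) = 0.40 + 0.40 + 0.40 − 0.15 − 0.15 − 0.10 + 0.05 = 0.85

0.85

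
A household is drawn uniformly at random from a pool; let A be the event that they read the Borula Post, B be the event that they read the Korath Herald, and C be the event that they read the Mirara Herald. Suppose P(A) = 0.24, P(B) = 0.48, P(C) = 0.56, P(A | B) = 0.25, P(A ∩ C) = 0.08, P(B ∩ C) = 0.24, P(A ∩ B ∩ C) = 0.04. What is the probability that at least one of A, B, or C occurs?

P(A ∩ B) = P(B)·P(A|B) = 0.48 × 0.25 = 0.12
Inclusion–exclusion gives
P(A ∪ B ∪ C) = 0.24 + 0.48 + 0.56 − 0.12 − 0.08 − 0.24 + 0.04 = 0.88

0.88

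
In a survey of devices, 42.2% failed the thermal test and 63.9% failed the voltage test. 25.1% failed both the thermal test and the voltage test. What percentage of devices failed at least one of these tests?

By inclusion–exclusion:
P(at least one) = 42.2 + 63.9 − 25.1 = 81.0%

81.0%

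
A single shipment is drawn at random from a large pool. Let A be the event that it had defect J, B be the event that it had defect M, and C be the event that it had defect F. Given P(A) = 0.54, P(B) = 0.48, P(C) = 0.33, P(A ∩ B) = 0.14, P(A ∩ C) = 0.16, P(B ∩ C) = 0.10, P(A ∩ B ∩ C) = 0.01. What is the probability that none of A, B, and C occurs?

By inclusion–exclusion:
P(A ∪ B ∪ C) = 0.54 + 0.48 + 0.33 − 0.14 − 0.16 − 0.10 + 0.01 = 0.96
P(none) = 1 − 0.96 = 0.04

0.04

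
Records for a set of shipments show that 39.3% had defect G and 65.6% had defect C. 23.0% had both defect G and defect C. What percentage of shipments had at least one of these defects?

81.9%

Apply inclusion-exclusion:
P(≥1) = 39.3 + 65.6 − 23.0 = 81.9%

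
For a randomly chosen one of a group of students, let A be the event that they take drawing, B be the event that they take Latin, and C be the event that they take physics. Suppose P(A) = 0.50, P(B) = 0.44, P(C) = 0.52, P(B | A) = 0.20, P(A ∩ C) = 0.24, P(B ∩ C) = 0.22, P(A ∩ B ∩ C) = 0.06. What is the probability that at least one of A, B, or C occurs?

0.96

P(A ∩ B) = P(A)·P(B|A) = 0.50 × 0.20 = 0.10
P(A ∪ B ∪ C) = 0.50 + 0.44 + 0.52 − 0.10 − 0.24 − 0.22 + 0.06 = 0.96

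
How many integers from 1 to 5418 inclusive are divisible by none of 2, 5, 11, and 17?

1854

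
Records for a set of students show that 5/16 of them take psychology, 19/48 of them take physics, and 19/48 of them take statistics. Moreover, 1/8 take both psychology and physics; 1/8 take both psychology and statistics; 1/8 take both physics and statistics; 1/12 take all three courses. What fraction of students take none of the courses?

P(≥1) = 5/16 + 19/48 + 19/48 − 1/8 − 1/8 − 1/8 + 1/12 = 13/16
P(none) = 1 − 13/16 = 3/16

3/16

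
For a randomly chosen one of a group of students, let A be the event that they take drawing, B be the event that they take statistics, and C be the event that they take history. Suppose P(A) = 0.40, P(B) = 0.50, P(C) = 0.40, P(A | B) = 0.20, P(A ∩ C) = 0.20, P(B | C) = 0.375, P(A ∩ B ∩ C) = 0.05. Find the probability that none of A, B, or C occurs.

P(A ∩ B) = P(B)·P(A|B) = 0.50 × 0.20 = 0.10
P(B ∩ C) = P(C)·P(B|C) = 0.40 × 0.375 = 0.15
By inclusion-exclusion,
P(A ∪ B ∪ C) = 0.40 + 0.50 + 0.40 − 0.10 − 0.20 − 0.15 + 0.05 = 0.90
P(none) = 1 − 0.90 = 0.10

0.10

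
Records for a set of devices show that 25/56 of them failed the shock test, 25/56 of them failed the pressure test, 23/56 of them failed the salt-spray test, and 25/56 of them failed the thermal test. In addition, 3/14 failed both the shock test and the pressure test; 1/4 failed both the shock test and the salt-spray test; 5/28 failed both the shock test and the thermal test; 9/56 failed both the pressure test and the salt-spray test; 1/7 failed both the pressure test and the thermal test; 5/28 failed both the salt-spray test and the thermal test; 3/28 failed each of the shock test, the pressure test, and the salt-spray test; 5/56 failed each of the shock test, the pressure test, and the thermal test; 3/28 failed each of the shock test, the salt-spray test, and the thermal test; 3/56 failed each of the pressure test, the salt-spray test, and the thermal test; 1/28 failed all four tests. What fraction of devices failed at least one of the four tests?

P(union) = 25/56 + 25/56 + 23/56 + 25/56 − 3/14 − 1/4 − 5/28 − 9/56 − 1/7 − 5/28 + 3/28 + 5/56 + 3/28 + 3/56 − 1/28 = 53/56

53/56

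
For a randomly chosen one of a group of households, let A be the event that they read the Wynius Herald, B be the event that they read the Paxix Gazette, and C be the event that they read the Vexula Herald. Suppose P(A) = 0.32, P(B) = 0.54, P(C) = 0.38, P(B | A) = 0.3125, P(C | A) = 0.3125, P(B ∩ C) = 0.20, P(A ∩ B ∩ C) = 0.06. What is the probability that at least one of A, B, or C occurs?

P(A ∩ B) = P(A)·P(B|A) = 0.32 × 0.3125 = 0.10
P(A ∩ C) = P(A)·P(C|A) = 0.32 × 0.3125 = 0.10
P(A ∪ B ∪ C) = 0.32 + 0.54 + 0.38 − 0.10 − 0.10 − 0.20 + 0.06 = 0.90

0.90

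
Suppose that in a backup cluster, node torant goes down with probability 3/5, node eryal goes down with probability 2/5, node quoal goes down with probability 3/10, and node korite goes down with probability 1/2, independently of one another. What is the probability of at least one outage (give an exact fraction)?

229/250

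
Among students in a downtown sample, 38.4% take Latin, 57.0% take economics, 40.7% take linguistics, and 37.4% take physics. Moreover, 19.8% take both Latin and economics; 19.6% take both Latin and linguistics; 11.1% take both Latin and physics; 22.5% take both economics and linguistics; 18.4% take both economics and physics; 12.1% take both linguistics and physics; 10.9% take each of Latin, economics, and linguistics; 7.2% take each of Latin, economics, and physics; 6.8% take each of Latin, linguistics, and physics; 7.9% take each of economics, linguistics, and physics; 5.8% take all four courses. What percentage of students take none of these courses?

3.0%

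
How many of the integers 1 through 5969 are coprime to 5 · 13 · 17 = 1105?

4149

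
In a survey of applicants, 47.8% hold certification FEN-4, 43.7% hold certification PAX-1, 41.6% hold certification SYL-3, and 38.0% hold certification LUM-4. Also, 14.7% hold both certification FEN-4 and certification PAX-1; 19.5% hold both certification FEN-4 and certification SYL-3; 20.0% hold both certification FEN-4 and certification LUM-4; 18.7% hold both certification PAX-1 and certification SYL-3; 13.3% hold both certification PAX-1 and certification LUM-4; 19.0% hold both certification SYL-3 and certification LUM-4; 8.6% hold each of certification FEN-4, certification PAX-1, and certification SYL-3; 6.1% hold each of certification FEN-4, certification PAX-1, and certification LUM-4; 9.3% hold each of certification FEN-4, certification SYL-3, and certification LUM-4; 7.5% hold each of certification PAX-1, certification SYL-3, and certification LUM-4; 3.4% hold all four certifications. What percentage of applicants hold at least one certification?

P(≥1) = 47.8 + 43.7 + 41.6 + 38.0 − 14.7 − 19.5 − 20.0 − 18.7 − 13.3 − 19.0 + 8.6 + 6.1 + 9.3 + 7.5 − 3.4 = 94.0%

94.0%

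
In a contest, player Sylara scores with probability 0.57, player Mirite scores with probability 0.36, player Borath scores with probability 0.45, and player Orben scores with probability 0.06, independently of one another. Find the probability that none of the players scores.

Independence gives P(none) = ∏(1 − pᵢ).
P(none) = (1 − 0.57) × (1 − 0.36) × (1 − 0.45) × (1 − 0.06) = 0.43 × 0.64 × 0.55 × 0.94 = 0.1422784

0.1422784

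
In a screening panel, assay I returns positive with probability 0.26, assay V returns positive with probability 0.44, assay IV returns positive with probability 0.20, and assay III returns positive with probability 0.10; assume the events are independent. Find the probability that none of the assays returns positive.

0.298368

P(none) = (1 − 0.26) × (1 − 0.44) × (1 − 0.20) × (1 − 0.10) = 0.74 × 0.56 × 0.80 × 0.90 = 0.298368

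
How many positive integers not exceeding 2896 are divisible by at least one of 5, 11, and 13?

floor(2896/5) + floor(2896/11) + floor(2896/13) − floor(2896/55) − floor(2896/65) − floor(2896/143) + floor(2896/715) = 579 + 263 + 222 − 52 − 44 − 20 + 4 = 952

952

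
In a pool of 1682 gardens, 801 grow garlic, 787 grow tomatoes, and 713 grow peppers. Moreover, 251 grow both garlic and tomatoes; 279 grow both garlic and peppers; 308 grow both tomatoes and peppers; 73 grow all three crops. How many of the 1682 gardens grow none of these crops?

146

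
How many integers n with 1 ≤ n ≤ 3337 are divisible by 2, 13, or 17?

1886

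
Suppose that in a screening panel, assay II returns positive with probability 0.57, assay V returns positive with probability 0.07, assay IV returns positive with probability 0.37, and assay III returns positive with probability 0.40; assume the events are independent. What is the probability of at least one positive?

P(none) = (1 − 0.57) × (1 − 0.07) × (1 − 0.37) × (1 − 0.40) = 0.43 × 0.93 × 0.63 × 0.60 = 0.1511622
P(at least one) = 1 − 0.1511622 = 0.8488378

0.8488378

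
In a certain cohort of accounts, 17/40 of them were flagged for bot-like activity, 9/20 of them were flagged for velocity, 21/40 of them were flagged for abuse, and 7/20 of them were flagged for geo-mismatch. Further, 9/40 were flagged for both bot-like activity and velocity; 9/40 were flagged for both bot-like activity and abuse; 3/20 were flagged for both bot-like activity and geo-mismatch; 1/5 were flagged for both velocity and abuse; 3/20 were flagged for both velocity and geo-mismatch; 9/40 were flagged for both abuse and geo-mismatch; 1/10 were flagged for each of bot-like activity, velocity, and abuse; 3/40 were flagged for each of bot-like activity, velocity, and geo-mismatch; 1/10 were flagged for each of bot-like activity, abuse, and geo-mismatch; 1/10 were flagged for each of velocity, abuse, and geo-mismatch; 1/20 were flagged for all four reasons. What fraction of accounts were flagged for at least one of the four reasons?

9/10

P(union) = 17/40 + 9/20 + 21/40 + 7/20 − 9/40 − 9/40 − 3/20 − 1/5 − 3/20 − 9/40 + 1/10 + 3/40 + 1/10 + 1/10 − 1/20 = 9/10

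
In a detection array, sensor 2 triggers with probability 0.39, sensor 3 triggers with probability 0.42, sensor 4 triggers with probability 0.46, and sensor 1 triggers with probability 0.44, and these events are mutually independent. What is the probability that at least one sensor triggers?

0.89301088

P(none) = (1 − 0.39) × (1 − 0.42) × (1 − 0.46) × (1 − 0.44) = 0.61 × 0.58 × 0.54 × 0.56 = 0.10698912
P(at least one) = 1 − 0.10698912 = 0.89301088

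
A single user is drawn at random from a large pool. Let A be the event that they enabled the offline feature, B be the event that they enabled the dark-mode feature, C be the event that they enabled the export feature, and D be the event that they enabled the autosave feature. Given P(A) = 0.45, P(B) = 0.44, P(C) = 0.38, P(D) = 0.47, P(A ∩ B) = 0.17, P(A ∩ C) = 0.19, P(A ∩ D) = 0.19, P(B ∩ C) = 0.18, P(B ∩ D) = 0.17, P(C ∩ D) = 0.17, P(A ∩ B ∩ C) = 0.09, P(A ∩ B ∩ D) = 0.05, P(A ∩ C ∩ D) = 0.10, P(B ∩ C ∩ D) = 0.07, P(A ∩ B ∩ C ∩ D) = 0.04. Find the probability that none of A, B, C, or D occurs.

Inclusion–exclusion gives
P(A ∪ B ∪ C ∪ D) = 0.45 + 0.44 + 0.38 + 0.47 − 0.17 − 0.19 − 0.19 − 0.18 − 0.17 − 0.17 + 0.09 + 0.05 + 0.10 + 0.07 − 0.04 = 0.94
P(none) = 1 − 0.94 = 0.06

0.06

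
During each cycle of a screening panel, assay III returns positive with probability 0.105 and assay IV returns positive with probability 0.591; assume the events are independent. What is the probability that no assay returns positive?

0.366055

Since the events are independent, P(none) is the product of the individual non-occurrence probabilities.
P(none) = (1 − 0.105) × (1 − 0.591) = 0.895 × 0.409 = 0.366055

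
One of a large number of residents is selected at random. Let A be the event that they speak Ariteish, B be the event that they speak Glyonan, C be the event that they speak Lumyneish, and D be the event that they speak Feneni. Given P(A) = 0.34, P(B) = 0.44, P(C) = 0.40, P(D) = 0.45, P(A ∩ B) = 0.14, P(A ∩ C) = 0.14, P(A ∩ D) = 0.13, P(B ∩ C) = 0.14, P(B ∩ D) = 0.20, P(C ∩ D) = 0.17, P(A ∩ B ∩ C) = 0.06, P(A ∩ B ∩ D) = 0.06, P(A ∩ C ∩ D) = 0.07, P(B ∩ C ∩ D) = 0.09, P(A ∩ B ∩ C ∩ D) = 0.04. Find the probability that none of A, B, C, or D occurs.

Using inclusion–exclusion:
P(A ∪ B ∪ C ∪ D) = 0.34 + 0.44 + 0.40 + 0.45 − 0.14 − 0.14 − 0.13 − 0.14 − 0.20 − 0.17 + 0.06 + 0.06 + 0.07 + 0.09 − 0.04 = 0.95
P(none) = 1 − 0.95 = 0.05

0.05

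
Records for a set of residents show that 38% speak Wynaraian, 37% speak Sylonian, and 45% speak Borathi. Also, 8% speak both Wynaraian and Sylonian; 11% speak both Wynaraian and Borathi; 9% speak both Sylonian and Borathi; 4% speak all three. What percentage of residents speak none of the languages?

4%

By inclusion-exclusion,
P(≥1) = 38 + 37 + 45 − 8 − 11 − 9 + 4 = 96%
P(none) = 100% − 96% = 4%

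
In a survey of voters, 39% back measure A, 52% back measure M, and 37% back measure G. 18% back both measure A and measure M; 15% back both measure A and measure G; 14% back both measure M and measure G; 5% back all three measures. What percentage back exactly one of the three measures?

P(exactly one) = 39 + 52 + 37 − 2·18 − 2·15 − 2·14 + 3·5 = 49%

49%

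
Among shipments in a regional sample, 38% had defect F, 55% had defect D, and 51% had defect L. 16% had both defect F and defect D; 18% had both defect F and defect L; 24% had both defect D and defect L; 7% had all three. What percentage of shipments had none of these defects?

7%

By inclusion–exclusion:
P(at least one) = 38 + 55 + 51 − 16 − 18 − 24 + 7 = 93%
P(none) = 100% − 93% = 7%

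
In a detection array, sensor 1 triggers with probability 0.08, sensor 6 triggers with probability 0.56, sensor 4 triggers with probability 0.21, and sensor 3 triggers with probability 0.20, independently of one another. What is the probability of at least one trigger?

Independence gives P(none) = ∏(1 − pᵢ).
P(none) = (1 − 0.08) × (1 − 0.56) × (1 − 0.21) × (1 − 0.20) = 0.92 × 0.44 × 0.79 × 0.80 = 0.2558336
P(at least one) = 1 − 0.2558336 = 0.7441664

0.7441664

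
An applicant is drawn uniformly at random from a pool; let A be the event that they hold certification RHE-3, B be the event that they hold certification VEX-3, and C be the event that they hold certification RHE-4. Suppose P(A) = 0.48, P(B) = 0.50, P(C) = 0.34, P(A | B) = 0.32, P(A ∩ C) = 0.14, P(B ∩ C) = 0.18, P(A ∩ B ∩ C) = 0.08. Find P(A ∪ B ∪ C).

0.92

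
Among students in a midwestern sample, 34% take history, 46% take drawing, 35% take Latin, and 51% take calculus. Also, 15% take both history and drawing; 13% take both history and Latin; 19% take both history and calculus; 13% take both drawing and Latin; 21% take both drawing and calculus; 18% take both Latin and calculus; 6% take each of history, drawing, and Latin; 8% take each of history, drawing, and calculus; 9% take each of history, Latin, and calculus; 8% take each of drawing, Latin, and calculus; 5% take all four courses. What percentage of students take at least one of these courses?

P(≥1) = 34 + 46 + 35 + 51 − 15 − 13 − 19 − 13 − 21 − 18 + 6 + 8 + 9 + 8 − 5 = 93%

93%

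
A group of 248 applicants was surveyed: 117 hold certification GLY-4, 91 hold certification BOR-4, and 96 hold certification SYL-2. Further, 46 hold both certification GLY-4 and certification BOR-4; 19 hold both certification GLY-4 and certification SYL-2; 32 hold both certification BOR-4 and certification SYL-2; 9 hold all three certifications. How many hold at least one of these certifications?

Apply inclusion-exclusion:
N(≥1) = 117 + 91 + 96 − 46 − 19 − 32 + 9 = 216

216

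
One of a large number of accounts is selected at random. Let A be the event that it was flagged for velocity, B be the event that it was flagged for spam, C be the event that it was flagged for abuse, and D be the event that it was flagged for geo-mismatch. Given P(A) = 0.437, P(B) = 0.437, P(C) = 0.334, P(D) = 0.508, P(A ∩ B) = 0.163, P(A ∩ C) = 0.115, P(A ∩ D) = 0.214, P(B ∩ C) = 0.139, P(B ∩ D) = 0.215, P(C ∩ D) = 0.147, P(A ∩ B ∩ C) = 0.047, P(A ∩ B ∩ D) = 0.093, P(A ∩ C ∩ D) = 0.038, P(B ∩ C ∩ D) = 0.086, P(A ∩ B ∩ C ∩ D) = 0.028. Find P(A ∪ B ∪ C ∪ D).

0.959

Apply inclusion-exclusion:
P(A ∪ B ∪ C ∪ D) = 0.437 + 0.437 + 0.334 + 0.508 − 0.163 − 0.115 − 0.214 − 0.139 − 0.215 − 0.147 + 0.047 + 0.093 + 0.038 + 0.086 − 0.028 = 0.959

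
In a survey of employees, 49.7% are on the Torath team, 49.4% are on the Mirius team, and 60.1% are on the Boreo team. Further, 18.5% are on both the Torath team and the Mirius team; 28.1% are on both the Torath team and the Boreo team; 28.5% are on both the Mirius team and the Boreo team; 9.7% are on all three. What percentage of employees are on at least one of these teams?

Using inclusion–exclusion:
P(union) = 49.7 + 49.4 + 60.1 − 18.5 − 28.1 − 28.5 + 9.7 = 93.8%

93.8%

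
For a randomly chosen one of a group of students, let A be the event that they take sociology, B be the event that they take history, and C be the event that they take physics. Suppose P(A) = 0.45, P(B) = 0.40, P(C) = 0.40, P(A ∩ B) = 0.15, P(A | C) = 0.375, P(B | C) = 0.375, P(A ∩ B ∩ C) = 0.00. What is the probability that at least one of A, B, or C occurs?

P(A ∩ C) = P(C)·P(A|C) = 0.40 × 0.375 = 0.15
P(B ∩ C) = P(C)·P(B|C) = 0.40 × 0.375 = 0.15
P(A ∪ B ∪ C) = 0.45 + 0.40 + 0.40 − 0.15 − 0.15 − 0.15 + 0.00 = 0.80

0.80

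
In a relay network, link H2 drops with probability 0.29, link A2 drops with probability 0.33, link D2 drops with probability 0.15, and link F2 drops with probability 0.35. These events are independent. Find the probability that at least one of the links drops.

P(none) = (1 − 0.29) × (1 − 0.33) × (1 − 0.15) × (1 − 0.35) = 0.71 × 0.67 × 0.85 × 0.65 = 0.26282425
P(at least one) = 1 − 0.26282425 = 0.73717575

0.73717575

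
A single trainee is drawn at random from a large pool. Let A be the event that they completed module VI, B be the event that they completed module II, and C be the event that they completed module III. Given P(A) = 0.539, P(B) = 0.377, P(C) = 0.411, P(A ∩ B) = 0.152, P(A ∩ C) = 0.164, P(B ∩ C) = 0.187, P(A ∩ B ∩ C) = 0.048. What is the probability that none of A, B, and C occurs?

By inclusion-exclusion,
P(A ∪ B ∪ C) = 0.539 + 0.377 + 0.411 − 0.152 − 0.164 − 0.187 + 0.048 = 0.872
P(none) = 1 − 0.872 = 0.128

0.128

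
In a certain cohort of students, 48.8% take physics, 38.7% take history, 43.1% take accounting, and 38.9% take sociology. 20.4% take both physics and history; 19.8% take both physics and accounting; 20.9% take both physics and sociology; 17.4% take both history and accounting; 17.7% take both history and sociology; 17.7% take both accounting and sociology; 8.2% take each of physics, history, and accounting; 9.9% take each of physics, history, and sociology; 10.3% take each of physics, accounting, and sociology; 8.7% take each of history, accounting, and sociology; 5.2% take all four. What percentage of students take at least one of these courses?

Inclusion–exclusion gives
P(≥1) = 48.8 + 38.7 + 43.1 + 38.9 − 20.4 − 19.8 − 20.9 − 17.4 − 17.7 − 17.7 + 8.2 + 9.9 + 10.3 + 8.7 − 5.2 = 87.5%

87.5%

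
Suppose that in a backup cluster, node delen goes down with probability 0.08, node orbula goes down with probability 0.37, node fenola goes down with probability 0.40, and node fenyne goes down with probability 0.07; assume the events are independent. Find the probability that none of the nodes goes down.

0.3234168

P(none) = (1 − 0.08) × (1 − 0.37) × (1 − 0.40) × (1 − 0.07) = 0.92 × 0.63 × 0.60 × 0.93 = 0.3234168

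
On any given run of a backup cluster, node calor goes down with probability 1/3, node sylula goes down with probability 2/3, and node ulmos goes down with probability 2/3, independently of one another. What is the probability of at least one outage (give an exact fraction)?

25/27

P(none) = (1 − 1/3) × (1 − 2/3) × (1 − 2/3) = 2/3 × 1/3 × 1/3 = 2/27
P(at least one) = 1 − 2/27 = 25/27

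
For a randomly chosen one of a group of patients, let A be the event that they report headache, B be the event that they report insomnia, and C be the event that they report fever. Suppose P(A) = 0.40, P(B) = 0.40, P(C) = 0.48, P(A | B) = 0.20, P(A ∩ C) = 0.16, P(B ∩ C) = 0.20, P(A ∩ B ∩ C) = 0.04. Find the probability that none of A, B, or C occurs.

0.12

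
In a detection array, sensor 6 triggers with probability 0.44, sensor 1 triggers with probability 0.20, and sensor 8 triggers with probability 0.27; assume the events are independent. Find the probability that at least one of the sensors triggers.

P(none) = (1 − 0.44) × (1 − 0.20) × (1 − 0.27) = 0.56 × 0.80 × 0.73 = 0.32704
P(at least one) = 1 − 0.32704 = 0.67296

0.67296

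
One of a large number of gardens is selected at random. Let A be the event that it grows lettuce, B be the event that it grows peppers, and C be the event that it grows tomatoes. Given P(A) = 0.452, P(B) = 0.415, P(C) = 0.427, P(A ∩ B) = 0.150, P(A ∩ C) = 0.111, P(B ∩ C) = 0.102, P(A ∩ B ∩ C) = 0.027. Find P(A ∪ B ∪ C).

0.958

Using inclusion–exclusion:
P(A ∪ B ∪ C) = 0.452 + 0.415 + 0.427 − 0.150 − 0.111 − 0.102 + 0.027 = 0.958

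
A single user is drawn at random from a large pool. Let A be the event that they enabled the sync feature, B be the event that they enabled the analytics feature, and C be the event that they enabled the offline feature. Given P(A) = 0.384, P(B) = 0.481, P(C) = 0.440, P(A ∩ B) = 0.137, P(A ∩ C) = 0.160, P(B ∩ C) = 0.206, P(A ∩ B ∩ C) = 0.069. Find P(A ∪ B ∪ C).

Apply inclusion-exclusion:
P(A ∪ B ∪ C) = 0.384 + 0.481 + 0.440 − 0.137 − 0.160 − 0.206 + 0.069 = 0.871

0.871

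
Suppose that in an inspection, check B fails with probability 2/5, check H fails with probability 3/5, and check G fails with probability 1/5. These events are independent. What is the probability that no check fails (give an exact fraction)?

24/125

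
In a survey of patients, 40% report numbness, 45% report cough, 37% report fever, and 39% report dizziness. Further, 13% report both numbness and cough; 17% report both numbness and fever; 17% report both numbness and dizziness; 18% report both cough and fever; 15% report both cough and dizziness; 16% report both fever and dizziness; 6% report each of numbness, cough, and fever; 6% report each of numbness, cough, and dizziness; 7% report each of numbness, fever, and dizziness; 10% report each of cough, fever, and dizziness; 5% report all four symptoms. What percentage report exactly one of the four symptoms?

By inclusion–exclusion (exactly-one form):
P(exactly one) = 40 + 45 + 37 + 39 − 2·13 − 2·17 − 2·17 − 2·18 − 2·15 − 2·16 + 3·6 + 3·6 + 3·7 + 3·10 − 4·5 = 36%

36%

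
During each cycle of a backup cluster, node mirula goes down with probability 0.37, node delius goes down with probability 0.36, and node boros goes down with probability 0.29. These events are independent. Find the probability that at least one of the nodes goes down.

P(none) = (1 − 0.37) × (1 − 0.36) × (1 − 0.29) = 0.63 × 0.64 × 0.71 = 0.286272
P(at least one) = 1 − 0.286272 = 0.713728

0.713728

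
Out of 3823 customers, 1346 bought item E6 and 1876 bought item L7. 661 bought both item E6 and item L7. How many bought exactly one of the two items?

1900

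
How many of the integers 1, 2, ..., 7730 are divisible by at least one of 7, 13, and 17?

floor(7730/7) + floor(7730/13) + floor(7730/17) − floor(7730/91) − floor(7730/119) − floor(7730/221) + floor(7730/1547) = 1104 + 594 + 454 − 84 − 64 − 34 + 4 = 1974

1974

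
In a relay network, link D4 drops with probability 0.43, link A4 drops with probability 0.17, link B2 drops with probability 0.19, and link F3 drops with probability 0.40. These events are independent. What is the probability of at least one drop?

Independence gives P(none) = ∏(1 − pᵢ).
P(none) = (1 − 0.43) × (1 − 0.17) × (1 − 0.19) × (1 − 0.40) = 0.57 × 0.83 × 0.81 × 0.60 = 0.2299266
P(at least one) = 1 − 0.2299266 = 0.7700734

0.7700734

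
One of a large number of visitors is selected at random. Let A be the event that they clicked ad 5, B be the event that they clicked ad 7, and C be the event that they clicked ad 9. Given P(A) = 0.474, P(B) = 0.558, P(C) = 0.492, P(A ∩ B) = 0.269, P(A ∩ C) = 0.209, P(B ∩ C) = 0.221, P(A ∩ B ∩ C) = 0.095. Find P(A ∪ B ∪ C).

0.920

P(A ∪ B ∪ C) = 0.474 + 0.558 + 0.492 − 0.269 − 0.209 − 0.221 + 0.095 = 0.920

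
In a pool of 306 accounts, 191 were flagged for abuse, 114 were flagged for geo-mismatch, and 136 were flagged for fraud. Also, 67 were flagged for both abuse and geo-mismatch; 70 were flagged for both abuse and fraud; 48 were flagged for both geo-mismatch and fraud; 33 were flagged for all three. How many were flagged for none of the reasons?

Apply inclusion-exclusion:
|union| = 191 + 114 + 136 − 67 − 70 − 48 + 33 = 289
None: 306 − 289 = 17

17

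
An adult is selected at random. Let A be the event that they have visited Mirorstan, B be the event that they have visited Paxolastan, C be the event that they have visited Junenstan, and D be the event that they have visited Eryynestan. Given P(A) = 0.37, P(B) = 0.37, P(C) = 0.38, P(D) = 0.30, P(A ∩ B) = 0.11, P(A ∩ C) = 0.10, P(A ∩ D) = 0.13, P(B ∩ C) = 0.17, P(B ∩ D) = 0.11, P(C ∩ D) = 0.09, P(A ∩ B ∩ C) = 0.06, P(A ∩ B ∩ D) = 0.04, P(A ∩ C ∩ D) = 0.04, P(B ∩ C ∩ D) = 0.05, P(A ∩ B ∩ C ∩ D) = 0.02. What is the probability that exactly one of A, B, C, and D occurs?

By inclusion–exclusion (exactly-one form):
P(exactly one) = 0.37 + 0.37 + 0.38 + 0.30 − 2·0.11 − 2·0.10 − 2·0.13 − 2·0.17 − 2·0.11 − 2·0.09 + 3·0.06 + 3·0.04 + 3·0.04 + 3·0.05 − 4·0.02 = 0.49

0.49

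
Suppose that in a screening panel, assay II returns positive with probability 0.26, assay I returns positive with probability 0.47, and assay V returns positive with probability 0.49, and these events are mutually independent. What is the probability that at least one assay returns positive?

P(none) = (1 − 0.26) × (1 − 0.47) × (1 − 0.49) = 0.74 × 0.53 × 0.51 = 0.200022
P(at least one) = 1 − 0.200022 = 0.799978

0.799978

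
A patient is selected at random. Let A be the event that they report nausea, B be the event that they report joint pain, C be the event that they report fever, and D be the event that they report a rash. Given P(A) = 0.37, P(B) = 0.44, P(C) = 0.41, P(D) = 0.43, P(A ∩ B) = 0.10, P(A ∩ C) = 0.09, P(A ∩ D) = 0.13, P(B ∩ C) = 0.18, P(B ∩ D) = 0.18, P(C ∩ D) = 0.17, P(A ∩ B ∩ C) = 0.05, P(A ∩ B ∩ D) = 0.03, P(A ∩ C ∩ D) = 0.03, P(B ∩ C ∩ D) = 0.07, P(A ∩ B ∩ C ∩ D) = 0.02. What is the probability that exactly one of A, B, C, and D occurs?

0.41

P(exactly one) = 0.37 + 0.44 + 0.41 + 0.43 − 2·0.10 − 2·0.09 − 2·0.13 − 2·0.18 − 2·0.18 − 2·0.17 + 3·0.05 + 3·0.03 + 3·0.03 + 3·0.07 − 4·0.02 = 0.41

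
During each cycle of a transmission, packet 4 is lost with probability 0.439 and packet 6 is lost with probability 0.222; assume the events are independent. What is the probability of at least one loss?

0.563542

Since the events are independent, P(none) is the product of the individual non-occurrence probabilities.
P(none) = (1 − 0.439) × (1 − 0.222) = 0.561 × 0.778 = 0.436458
P(at least one) = 1 − 0.436458 = 0.563542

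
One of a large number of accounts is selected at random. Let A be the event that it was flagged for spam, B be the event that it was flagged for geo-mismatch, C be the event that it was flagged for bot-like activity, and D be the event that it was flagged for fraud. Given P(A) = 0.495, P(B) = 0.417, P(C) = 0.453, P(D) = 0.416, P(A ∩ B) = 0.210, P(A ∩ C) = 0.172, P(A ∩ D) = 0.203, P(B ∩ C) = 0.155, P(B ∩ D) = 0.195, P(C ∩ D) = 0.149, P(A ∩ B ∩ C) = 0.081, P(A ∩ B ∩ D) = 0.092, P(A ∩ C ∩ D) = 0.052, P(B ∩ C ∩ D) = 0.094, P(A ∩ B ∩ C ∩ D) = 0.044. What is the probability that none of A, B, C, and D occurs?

0.028

By inclusion-exclusion,
P(A ∪ B ∪ C ∪ D) = 0.495 + 0.417 + 0.453 + 0.416 − 0.210 − 0.172 − 0.203 − 0.155 − 0.195 − 0.149 + 0.081 + 0.092 + 0.052 + 0.094 − 0.044 = 0.972
P(none) = 1 − 0.972 = 0.028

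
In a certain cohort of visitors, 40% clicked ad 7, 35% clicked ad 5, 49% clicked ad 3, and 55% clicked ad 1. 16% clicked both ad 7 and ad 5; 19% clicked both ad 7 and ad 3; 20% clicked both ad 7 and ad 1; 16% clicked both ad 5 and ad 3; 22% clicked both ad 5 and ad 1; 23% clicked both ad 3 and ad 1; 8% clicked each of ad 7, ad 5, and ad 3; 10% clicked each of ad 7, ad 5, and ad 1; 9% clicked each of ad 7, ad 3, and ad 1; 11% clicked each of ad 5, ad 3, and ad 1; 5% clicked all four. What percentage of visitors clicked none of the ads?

4%

Apply inclusion-exclusion:
P(at least one) = 40 + 35 + 49 + 55 − 16 − 19 − 20 − 16 − 22 − 23 + 8 + 10 + 9 + 11 − 5 = 96%
P(none) = 100% − 96% = 4%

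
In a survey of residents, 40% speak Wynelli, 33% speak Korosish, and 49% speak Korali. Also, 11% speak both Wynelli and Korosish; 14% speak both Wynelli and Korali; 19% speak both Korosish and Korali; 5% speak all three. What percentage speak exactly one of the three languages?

49%

Using the inclusion–exclusion count for exactly one event:
P(exactly one) = 40 + 33 + 49 − 2·11 − 2·14 − 2·19 + 3·5 = 49%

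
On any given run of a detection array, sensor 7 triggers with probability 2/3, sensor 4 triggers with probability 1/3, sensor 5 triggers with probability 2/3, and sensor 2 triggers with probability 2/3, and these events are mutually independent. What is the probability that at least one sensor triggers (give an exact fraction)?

P(none) = (1 − 2/3) × (1 − 1/3) × (1 − 2/3) × (1 − 2/3) = 1/3 × 2/3 × 1/3 × 1/3 = 2/81
P(at least one) = 1 − 2/81 = 79/81

79/81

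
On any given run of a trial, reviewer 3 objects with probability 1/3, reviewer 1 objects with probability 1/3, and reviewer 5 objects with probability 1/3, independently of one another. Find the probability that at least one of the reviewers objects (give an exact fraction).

Since the events are independent, P(none) is the product of the individual non-occurrence probabilities.
P(none) = (1 − 1/3) × (1 − 1/3) × (1 − 1/3) = 2/3 × 2/3 × 2/3 = 8/27
P(at least one) = 1 − 8/27 = 19/27

19/27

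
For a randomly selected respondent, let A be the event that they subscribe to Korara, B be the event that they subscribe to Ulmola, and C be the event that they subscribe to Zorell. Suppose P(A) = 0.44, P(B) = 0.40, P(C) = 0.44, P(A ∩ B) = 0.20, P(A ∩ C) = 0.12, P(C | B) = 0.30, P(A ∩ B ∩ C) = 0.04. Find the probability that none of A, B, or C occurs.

P(B ∩ C) = P(B)·P(C|B) = 0.40 × 0.30 = 0.12
P(A ∪ B ∪ C) = 0.44 + 0.40 + 0.44 − 0.20 − 0.12 − 0.12 + 0.04 = 0.88
P(none) = 1 − 0.88 = 0.12

0.12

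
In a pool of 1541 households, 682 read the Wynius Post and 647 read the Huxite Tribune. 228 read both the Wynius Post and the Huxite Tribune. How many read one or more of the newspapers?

|at least one| = 682 + 647 − 228 = 1101

1101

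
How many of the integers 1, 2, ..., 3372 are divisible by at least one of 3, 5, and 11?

1737

Inclusion–exclusion gives
⌊3372/3⌋ + ⌊3372/5⌋ + ⌊3372/11⌋ − ⌊3372/15⌋ − ⌊3372/33⌋ − ⌊3372/55⌋ + ⌊3372/165⌋ = 1124 + 674 + 306 − 224 − 102 − 61 + 20 = 1737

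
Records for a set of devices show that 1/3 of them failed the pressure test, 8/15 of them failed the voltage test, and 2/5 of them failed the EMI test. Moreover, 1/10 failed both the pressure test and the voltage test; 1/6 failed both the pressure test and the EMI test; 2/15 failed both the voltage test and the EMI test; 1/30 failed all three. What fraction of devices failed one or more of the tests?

9/10

Using inclusion–exclusion:
P(≥1) = 1/3 + 8/15 + 2/5 − 1/10 − 1/6 − 2/15 + 1/30 = 9/10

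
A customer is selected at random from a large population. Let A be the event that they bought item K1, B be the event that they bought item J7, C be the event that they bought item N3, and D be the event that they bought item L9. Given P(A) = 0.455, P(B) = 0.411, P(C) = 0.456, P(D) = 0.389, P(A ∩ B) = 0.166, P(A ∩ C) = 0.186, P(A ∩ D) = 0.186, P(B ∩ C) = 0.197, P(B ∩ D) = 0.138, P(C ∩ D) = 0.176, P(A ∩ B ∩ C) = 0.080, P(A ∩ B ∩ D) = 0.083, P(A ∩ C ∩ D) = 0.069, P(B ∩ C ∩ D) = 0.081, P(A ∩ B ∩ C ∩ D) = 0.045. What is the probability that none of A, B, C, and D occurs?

P(A ∪ B ∪ C ∪ D) = 0.455 + 0.411 + 0.456 + 0.389 − 0.166 − 0.186 − 0.186 − 0.197 − 0.138 − 0.176 + 0.080 + 0.083 + 0.069 + 0.081 − 0.045 = 0.930
P(none) = 1 − 0.930 = 0.070

0.070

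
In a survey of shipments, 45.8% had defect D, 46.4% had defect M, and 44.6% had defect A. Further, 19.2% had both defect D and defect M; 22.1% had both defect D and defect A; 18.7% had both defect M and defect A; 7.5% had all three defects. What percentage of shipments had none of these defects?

15.7%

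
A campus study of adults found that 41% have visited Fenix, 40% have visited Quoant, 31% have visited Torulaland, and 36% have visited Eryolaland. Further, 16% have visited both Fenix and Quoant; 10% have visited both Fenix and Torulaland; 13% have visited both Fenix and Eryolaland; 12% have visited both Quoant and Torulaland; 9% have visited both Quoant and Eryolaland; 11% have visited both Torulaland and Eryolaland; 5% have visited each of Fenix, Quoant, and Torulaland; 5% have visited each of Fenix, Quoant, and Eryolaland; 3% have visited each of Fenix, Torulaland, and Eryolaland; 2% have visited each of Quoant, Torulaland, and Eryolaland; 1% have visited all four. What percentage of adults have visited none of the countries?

Apply inclusion-exclusion:
P(at least one) = 41 + 40 + 31 + 36 − 16 − 10 − 13 − 12 − 9 − 11 + 5 + 5 + 3 + 2 − 1 = 91%
P(none) = 100% − 91% = 9%

9%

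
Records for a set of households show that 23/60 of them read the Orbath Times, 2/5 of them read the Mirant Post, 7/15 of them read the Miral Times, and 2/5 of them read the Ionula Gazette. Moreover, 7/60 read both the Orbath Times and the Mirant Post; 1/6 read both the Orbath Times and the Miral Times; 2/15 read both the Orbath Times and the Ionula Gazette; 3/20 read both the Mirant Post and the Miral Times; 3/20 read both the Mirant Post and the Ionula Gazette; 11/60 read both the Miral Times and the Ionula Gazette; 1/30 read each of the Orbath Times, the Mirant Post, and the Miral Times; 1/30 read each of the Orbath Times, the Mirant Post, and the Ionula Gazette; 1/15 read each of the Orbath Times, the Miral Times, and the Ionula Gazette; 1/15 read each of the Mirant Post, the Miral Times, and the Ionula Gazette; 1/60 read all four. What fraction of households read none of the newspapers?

1/15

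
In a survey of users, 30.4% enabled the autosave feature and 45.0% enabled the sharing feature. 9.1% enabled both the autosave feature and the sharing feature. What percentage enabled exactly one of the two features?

57.2%

P(exactly one) = 30.4 + 45.0 − 2·9.1 = 57.2%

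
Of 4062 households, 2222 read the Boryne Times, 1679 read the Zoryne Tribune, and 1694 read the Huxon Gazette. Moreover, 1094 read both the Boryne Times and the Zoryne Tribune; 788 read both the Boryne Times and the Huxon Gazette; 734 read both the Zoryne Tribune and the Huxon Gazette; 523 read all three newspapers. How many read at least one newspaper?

|at least one| = 2222 + 1679 + 1694 − 1094 − 788 − 734 + 523 = 3502

3502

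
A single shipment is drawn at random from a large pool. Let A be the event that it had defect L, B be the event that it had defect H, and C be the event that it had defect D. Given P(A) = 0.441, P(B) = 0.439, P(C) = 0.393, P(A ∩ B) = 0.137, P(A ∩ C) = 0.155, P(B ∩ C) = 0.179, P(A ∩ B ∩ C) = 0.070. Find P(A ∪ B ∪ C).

0.872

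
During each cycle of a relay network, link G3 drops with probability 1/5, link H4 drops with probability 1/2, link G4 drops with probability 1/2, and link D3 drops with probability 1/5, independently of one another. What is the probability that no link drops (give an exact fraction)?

4/25

P(none) = (1 − 1/5) × (1 − 1/2) × (1 − 1/2) × (1 − 1/5) = 4/5 × 1/2 × 1/2 × 4/5 = 4/25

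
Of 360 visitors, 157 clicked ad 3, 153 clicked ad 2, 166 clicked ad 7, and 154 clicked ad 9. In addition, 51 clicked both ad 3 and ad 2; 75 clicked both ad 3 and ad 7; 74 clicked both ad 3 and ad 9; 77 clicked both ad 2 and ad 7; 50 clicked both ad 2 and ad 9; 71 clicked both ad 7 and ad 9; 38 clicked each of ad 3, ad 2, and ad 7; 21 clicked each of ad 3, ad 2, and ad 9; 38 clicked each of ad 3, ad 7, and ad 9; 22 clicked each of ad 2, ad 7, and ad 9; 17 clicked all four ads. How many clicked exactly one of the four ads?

123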